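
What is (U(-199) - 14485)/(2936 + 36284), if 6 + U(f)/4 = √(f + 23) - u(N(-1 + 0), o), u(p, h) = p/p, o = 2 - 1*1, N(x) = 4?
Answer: -14513/39220 + 4*I*√11/9805 ≈ -0.37004 + 0.001353*I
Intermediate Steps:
o = 1 (o = 2 - 1 = 1)
u(p, h) = 1
U(f) = -28 + 4*√(23 + f) (U(f) = -24 + 4*(√(f + 23) - 1*1) = -24 + 4*(√(23 + f) - 1) = -24 + 4*(-1 + √(23 + f)) = -24 + (-4 + 4*√(23 + f)) = -28 + 4*√(23 + f))
(U(-199) - 14485)/(2936 + 36284) = ((-28 + 4*√(23 - 199)) - 14485)/(2936 + 36284) = ((-28 + 4*√(-176)) - 14485)/39220 = ((-28 + 4*(4*I*√11)) - 14485)*(1/39220) = ((-28 + 16*I*√11) - 14485)*(1/39220) = (-14513 + 16*I*√11)*(1/39220) = -14513/39220 + 4*I*√11/9805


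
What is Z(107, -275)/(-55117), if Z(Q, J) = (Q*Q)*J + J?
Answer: 3148750/55117 ≈ 57.128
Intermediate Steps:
Z(Q, J) = J + J*Q**2 (Z(Q, J) = Q**2*J + J = J*Q**2 + J = J + J*Q**2)
Z(107, -275)/(-55117) = -275*(1 + 107**2)/(-55117) = -275*(1 + 11449)*(-1/55117) = -275*11450*(-1/55117) = -3148750*(-1/55117) = 3148750/55117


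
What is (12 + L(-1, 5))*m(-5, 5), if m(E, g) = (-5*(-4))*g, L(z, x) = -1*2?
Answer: 1000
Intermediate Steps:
L(z, x) = -2
m(E, g) = 20*g
(12 + L(-1, 5))*m(-5, 5) = (12 - 2)*(20*5) = 10*100 = 1000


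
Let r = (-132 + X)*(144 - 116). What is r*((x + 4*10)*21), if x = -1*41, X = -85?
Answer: 127596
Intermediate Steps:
x = -41
r = -6076 (r = (-132 - 85)*(144 - 116) = -217*28 = -6076)
r*((x + 4*10)*21) = -6076*(-41 + 4*10)*21 = -6076*(-41 + 40)*21 = -(-6076)*21 = -6076*(-21) = 127596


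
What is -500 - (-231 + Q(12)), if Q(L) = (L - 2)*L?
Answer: -389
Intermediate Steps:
Q(L) = L*(-2 + L) (Q(L) = (-2 + L)*L = L*(-2 + L))
-500 - (-231 + Q(12)) = -500 - (-231 + 12*(-2 + 12)) = -500 - (-231 + 12*10) = -500 - (-231 + 120) = -500 - 1*(-111) = -500 + 111 = -389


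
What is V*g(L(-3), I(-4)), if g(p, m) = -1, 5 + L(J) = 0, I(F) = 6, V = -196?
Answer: 196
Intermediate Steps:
L(J) = -5 (L(J) = -5 + 0 = -5)
V*g(L(-3), I(-4)) = -196*(-1) = 196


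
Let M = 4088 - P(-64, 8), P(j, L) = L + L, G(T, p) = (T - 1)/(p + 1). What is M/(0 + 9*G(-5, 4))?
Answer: -10180/27 ≈ -377.04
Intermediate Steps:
G(T, p) = (-1 + T)/(1 + p)
P(j, L) = 2*L
M = 4072 (M = 4088 - 2*8 = 4088 - 1*16 = 4088 - 16 = 4072)
M/(0 + 9*G(-5, 4)) = 4072/(0 + 9*((-1 - 5)/(1 + 4))) = 4072/(0 + 9*(-6/5)) = 4072/(0 - 54/5) = 4072/(-54/5) = 4072*(-5/54) = -10180/27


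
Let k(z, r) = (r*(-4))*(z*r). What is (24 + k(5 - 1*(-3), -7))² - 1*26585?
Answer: 2357351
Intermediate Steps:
k(z, r) = -4*z*r² (k(z, r) = (-4*r)*(r*z) = -4*z*r²)
(24 + k(5 - 1*(-3), -7))² - 1*26585 = (24 - 4*(5 - 1*(-3))*(-7)²)² - 1*26585 = (24 - 4*(5 + 3)*49)² - 26585 = (24 - 4*8*49)² - 26585 = (24 - 1568)² - 26585 = (-1544)² - 26585 = 2383936 - 26585 = 2357351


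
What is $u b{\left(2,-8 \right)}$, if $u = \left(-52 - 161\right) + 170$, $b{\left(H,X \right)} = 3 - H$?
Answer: $-43$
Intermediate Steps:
$u = -43$ ($u = -213 + 170 = -43$)
$u b{\left(2,-8 \right)} = - 43 \left(3 - 2\right) = \left(-43\right) 1 = -43$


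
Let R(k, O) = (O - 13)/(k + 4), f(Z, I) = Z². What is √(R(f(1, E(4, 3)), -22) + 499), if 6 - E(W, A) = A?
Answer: 2*√123 ≈ 22.181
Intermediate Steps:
E(W, A) = 6 - A
R(k, O) = (-13 + O)/(4 + k)
√(R(f(1, E(4, 3)), -22) + 499) = √((-13 - 22)/(4 + 1²) + 499) = √(-35/(4 + 1) + 499) = √(-35/5 + 499) = √((⅕)*(-35) + 499) = √(-7 + 499) = √492 = 2*√123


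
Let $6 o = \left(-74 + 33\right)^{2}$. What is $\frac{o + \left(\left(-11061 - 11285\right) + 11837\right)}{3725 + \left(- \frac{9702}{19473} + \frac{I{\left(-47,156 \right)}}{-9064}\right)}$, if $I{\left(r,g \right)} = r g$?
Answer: $- \frac{451355638019}{164382381327} \approx -2.7458$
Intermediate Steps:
$I{\left(r,g \right)} = g r$
$o = \frac{1681}{6}$ ($o = \frac{\left(-74 + 33\right)^{2}}{6} = \frac{\left(-41\right)^{2}}{6} = \frac{1}{6} \cdot 1681 = \frac{1681}{6} \approx 280.17$)
$\frac{o + \left(\left(-11061 - 11285\right) + 11837\right)}{3725 + \left(- \frac{9702}{19473} + \frac{I{\left(-47,156 \right)}}{-9064}\right)} = \frac{\frac{1681}{6} + \left(\left(-11061 - 11285\right) + 11837\right)}{3725 - \left(\frac{3234}{6491} - \frac{156 \left(-47\right)}{-9064}\right)} = \frac{\frac{1681}{6} + \left(-22346 + 11837\right)}{3725 - - \frac{4569759}{14708606}} = \frac{\frac{1681}{6} - 10509}{3725 + \left(- \frac{3234}{6491} + \frac{1833}{2266}\right)} = - \frac{61373}{6 \left(3725 + \frac{4569759}{14708606}\right)} = - \frac{61373}{6 \cdot \frac{54794127109}{14708606}} = \left(- \frac{61373}{6}\right) \frac{14708606}{54794127109} = - \frac{451355638019}{164382381327}$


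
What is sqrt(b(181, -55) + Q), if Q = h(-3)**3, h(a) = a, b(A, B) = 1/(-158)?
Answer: I*sqrt(674186)/158 ≈ 5.1968*I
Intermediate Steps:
b(A, B) = -1/158
Q = -27 (Q = (-3)**3 = -27)
sqrt(b(181, -55) + Q) = sqrt(-1/158 - 27) = sqrt(-4267/158) = I*sqrt(674186)/158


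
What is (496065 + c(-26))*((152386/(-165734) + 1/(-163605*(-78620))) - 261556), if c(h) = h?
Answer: -138290792442073136808866687/1065887154161700 ≈ -1.2974e+11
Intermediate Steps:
(496065 + c(-26))*((152386/(-165734) + 1/(-163605*(-78620))) - 261556) = (496065 - 26)*((152386/(-165734) + 1/(-163605*(-78620))) - 261556) = 496039*((152386*(-1/165734) - 1/163605*(-1/78620)) - 261556) = 496039*((-76193/82867 + 1/12862625100) - 261556) = 496039*(-980041994161433/1065887154161700 - 261556) = 496039*(-278790160535911766633/1065887154161700) = -138290792442073136808866687/1065887154161700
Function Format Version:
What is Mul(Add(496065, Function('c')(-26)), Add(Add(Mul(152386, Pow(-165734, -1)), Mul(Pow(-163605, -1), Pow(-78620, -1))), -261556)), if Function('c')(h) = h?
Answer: Rational(-138290792442073136808866687, 1065887154161700) ≈ -1.2974e+11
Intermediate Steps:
Mul(Add(496065, Function('c')(-26)), Add(Add(Mul(152386, Pow(-165734, -1)), Mul(Pow(-163605, -1), Pow(-78620, -1))), -261556)) = Mul(Add(496065, -26), Add(Add(Mul(152386, Pow(-165734, -1)), Mul(Pow(-163605, -1), Pow(-78620, -1))), -261556)) = Mul(496039, Add(Add(Mul(152386, Rational(-1, 165734)), Mul(Rational(-1, 163605), Rational(-1, 78620))), -261556)) = Mul(496039, Add(Add(Rational(-76193, 82867), Rational(1, 12862625100)), -261556)) = Mul(496039, Add(Rational(-980041994161433, 1065887154161700), -261556)) = Mul(496039, Rational(-278790160535911766633, 1065887154161700)) = Rational(-138290792442073136808866687, 1065887154161700)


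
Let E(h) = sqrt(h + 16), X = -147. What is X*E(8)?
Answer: -294*sqrt(6) ≈ -720.15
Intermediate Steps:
E(h) = sqrt(16 + h)
X*E(8) = -147*sqrt(16 + 8) = -294*sqrt(6)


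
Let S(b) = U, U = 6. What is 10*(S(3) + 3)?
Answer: 90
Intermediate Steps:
S(b) = 6
10*(S(3) + 3) = 10*(6 + 3) = 10*9 = 90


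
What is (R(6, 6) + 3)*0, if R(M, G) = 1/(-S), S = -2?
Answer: 0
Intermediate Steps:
R(M, G) = ½ (R(M, G) = 1/(-1*(-2)) = 1/2 = ½)
(R(6, 6) + 3)*0 = (½ + 3)*0 = (7/2)*0 = 0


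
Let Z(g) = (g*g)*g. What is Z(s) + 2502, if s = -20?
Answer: -5498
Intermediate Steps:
Z(g) = g³ (Z(g) = g²*g = g³)
Z(s) + 2502 = (-20)³ + 2502 = -8000 + 2502 = -5498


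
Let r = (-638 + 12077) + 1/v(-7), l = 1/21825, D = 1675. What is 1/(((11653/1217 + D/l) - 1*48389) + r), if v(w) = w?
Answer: 8519/311113321429 ≈ 2.7382e-8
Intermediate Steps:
l = 1/21825 ≈ 4.5819e-5
r = 80072/7 (r = (-638 + 12077) + 1/(-7) = 11439 - 1/7 = 80072/7 ≈ 11439.)
1/(((11653/1217 + D/l) - 1*48389) + r) = 1/(((11653/1217 + 1675/(1/21825)) - 1*48389) + 80072/7) = 1/(((11653*(1/1217) + 1675*21825) - 48389) + 80072/7) = 1/(((11653/1217 + 36556875) - 48389) + 80072/7) = 1/((44489728528/1217 - 48389) + 80072/7) = 1/(44430839115/1217 + 80072/7) = 1/(311113321429/8519) = 8519/311113321429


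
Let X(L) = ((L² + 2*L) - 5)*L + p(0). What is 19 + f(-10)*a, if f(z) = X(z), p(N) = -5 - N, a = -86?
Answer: 64949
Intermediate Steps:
X(L) = -5 + L*(-5 + L² + 2*L) (X(L) = ((L² + 2*L) - 5)*L + (-5 - 1*0) = (-5 + L² + 2*L)*L + (-5 + 0) = L*(-5 + L² + 2*L) - 5 = -5 + L*(-5 + L² + 2*L))
f(z) = -5 + z³ - 5*z + 2*z²
19 + f(-10)*a = 19 + (-5 + (-10)³ - 5*(-10) + 2*(-10)²)*(-86) = 19 + (-5 - 1000 + 50 + 2*100)*(-86) = 19 + (-5 - 1000 + 50 + 200)*(-86) = 19 - 755*(-86) = 19 + 64930 = 64949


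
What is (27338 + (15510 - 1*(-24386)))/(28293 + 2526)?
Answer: 67234/30819 ≈ 2.1816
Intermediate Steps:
(27338 + (15510 - 1*(-24386)))/(28293 + 2526) = (27338 + (15510 + 24386))/30819 = (27338 + 39896)*(1/30819) = 67234*(1/30819) = 67234/30819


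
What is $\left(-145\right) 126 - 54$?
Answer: $-18324$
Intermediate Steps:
$\left(-145\right) 126 - 54 = -18270 - 54 = -18324$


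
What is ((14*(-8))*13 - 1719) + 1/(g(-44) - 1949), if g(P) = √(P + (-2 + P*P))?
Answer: -12054559374/3796711 - 3*√210/3796711 ≈ -3175.0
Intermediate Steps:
g(P) = √(-2 + P + P²) (g(P) = √(P + (-2 + P²)) = √(-2 + P + P²))
((14*(-8))*13 - 1719) + 1/(g(-44) - 1949) = ((14*(-8))*13 - 1719) + 1/(√(-2 - 44 + (-44)²) - 1949) = (-112*13 - 1719) + 1/(√(-2 - 44 + 1936) - 1949) = (-1456 - 1719) + 1/(√1890 - 1949) = -3175 + 1/(3*√210 - 1949) = -3175 + 1/(-1949 + 3*√210)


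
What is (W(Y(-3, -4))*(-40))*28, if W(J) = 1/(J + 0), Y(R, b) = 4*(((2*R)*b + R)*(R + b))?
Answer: 40/21 ≈ 1.9048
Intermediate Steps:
Y(R, b) = 4*(R + b)*(R + 2*R*b) (Y(R, b) = 4*((2*R*b + R)*(R + b)) = 4*((R + 2*R*b)*(R + b)) = 4*((R + b)*(R + 2*R*b)) = 4*(R + b)*(R + 2*R*b))
W(J) = 1/J
(W(Y(-3, -4))*(-40))*28 = (-40/(4*(-3)*(-3 - 4 + 2*(-4)² + 2*(-3)*(-4))))*28 = (-40/(4*(-3)*(-3 - 4 + 2*16 + 24)))*28 = (-40/(4*(-3)*(-3 - 4 + 32 + 24)))*28 = (-40/(4*(-3)*49))*28 = (-40/(-588))*28 = -1/588*(-40)*28 = (10/147)*28 = 40/21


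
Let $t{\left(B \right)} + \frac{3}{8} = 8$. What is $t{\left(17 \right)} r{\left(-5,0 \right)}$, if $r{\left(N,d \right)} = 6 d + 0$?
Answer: $0$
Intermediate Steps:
$t{\left(B \right)} = \frac{61}{8}$ ($t{\left(B \right)} = - \frac{3}{8} + 8 = \frac{61}{8}$)
$r{\left(N,d \right)} = 6 d$
$t{\left(17 \right)} r{\left(-5,0 \right)} = \frac{61 \cdot 6 \cdot 0}{8} = \frac{61}{8} \cdot 0 = 0$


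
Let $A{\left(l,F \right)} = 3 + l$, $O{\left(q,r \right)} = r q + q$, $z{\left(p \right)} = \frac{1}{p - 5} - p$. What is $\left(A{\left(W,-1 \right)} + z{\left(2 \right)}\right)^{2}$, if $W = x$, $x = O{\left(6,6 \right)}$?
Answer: $\frac{16384}{9} \approx 1820.4$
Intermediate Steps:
$z{\left(p \right)} = \frac{1}{-5 + p} - p$
$O{\left(q,r \right)} = q + q r$ ($O{\left(q,r \right)} = q r + q = q + q r$)
$x = 42$ ($x = 6 \left(1 + 6\right) = 6 \cdot 7 = 42$)
$W = 42$
$\left(A{\left(W,-1 \right)} + z{\left(2 \right)}\right)^{2} = \left(\left(3 + 42\right) + \frac{1 - 2^{2} + 5 \cdot 2}{-5 + 2}\right)^{2} = \left(45 + \frac{1 - 4 + 10}{-3}\right)^{2} = \left(45 - \frac{1 - 4 + 10}{3}\right)^{2} = \left(45 - \frac{7}{3}\right)^{2} = \left(\frac{128}{3}\right)^{2} = \frac{16384}{9}$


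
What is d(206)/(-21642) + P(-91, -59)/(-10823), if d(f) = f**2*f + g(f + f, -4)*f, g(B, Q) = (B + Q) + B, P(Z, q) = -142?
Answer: -48218911282/117115683 ≈ -411.72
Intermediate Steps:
g(B, Q) = Q + 2*B
d(f) = f**3 + f*(-4 + 4*f) (d(f) = f**2*f + (-4 + 2*(f + f))*f = f**3 + (-4 + 2*(2*f))*f = f**3 + (-4 + 4*f)*f = f**3 + f*(-4 + 4*f))
d(206)/(-21642) + P(-91, -59)/(-10823) = (206*(-4 + 206**2 + 4*206))/(-21642) - 142/(-10823) = (206*(-4 + 42436 + 824))*(-1/21642) - 142*(-1/10823) = (206*43256)*(-1/21642) + 142/10823 = 8910736*(-1/21642) + 142/10823 = -4455368/10821 + 142/10823 = -48218911282/117115683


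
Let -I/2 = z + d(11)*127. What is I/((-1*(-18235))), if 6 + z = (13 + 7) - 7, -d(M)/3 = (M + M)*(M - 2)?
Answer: 150862/18235 ≈ 8.2732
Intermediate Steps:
d(M) = -6*M*(-2 + M) (d(M) = -3*(M + M)*(M - 2) = -3*2*M*(-2 + M) = -6*M*(-2 + M))
z = 7 (z = -6 + ((13 + 7) - 7) = -6 + (20 - 7) = -6 + 13 = 7)
I = 150862 (I = -2*(7 + (6*11*(2 - 1*11))*127) = -2*(7 + (6*11*(2 - 11))*127) = -2*(7 + (6*11*(-9))*127) = -2*(7 - 594*127) = -2*(7 - 75438) = -2*(-75431) = 150862)
I/((-1*(-18235))) = 150862/((-1*(-18235))) = 150862/18235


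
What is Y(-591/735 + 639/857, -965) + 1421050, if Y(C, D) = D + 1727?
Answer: 1421812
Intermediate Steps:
Y(C, D) = 1727 + D
Y(-591/735 + 639/857, -965) + 1421050 = (1727 - 965) + 1421050 = 762 + 1421050 = 1421812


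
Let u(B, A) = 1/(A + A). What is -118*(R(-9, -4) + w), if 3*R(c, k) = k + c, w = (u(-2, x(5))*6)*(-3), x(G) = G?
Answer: 10856/15 ≈ 723.73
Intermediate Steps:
u(B, A) = 1/(2*A)
w = -9/5 (w = (((½)/5)*6)*(-3) = (((½)*(⅕))*6)*(-3) = ((⅒)*6)*(-3) = (⅗)*(-3) = -9/5 ≈ -1.8000)
R(c, k) = c/3 + k/3 (R(c, k) = (k + c)/3 = (c + k)/3 = c/3 + k/3)
-118*(R(-9, -4) + w) = -118*(((⅓)*(-9) + (⅓)*(-4)) - 9/5) = -118*((-3 - 4/3) - 9/5) = -118*(-13/3 - 9/5) = -118*(-92/15) = 10856/15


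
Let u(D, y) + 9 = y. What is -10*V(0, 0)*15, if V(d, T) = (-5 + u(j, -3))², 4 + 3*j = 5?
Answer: -43350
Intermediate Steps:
j = ⅓ (j = -4/3 + (⅓)*5 = -4/3 + 5/3 = ⅓ ≈ 0.33333)
u(D, y) = -9 + y
V(d, T) = 289 (V(d, T) = (-5 + (-9 - 3))² = (-5 - 12)² = (-17)² = 289)
-10*V(0, 0)*15 = -10*289*15 = -2890*15 = -43350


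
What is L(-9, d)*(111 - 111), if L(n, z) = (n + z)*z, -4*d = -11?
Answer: 0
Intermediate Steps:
d = 11/4 (d = -1/4*(-11) = 11/4 ≈ 2.7500)
L(n, z) = z*(n + z)
L(-9, d)*(111 - 111) = (11*(-9 + 11/4)/4)*(111 - 111) = ((11/4)*(-25/4))*0 = -275/16*0 = 0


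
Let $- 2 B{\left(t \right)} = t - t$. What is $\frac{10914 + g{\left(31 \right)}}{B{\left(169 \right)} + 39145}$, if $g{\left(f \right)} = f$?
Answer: $\frac{2189}{7829} \approx 0.2796$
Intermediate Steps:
$B{\left(t \right)} = 0$ ($B{\left(t \right)} = - \frac{t - t}{2} = \left(- \frac{1}{2}\right) 0 = 0$)
$\frac{10914 + g{\left(31 \right)}}{B{\left(169 \right)} + 39145} = \frac{10914 + 31}{0 + 39145} = \frac{10945}{39145} = 10945 \cdot \frac{1}{39145} = \frac{2189}{7829}$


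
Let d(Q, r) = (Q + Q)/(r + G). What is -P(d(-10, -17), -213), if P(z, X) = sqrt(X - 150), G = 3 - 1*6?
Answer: -11*I*sqrt(3) ≈ -19.053*I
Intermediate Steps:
G = -3 (G = 3 - 6 = -3)
d(Q, r) = 2*Q/(-3 + r) (d(Q, r) = (Q + Q)/(r - 3) = (2*Q)/(-3 + r) = 2*Q/(-3 + r))
P(z, X) = sqrt(-150 + X)
-P(d(-10, -17), -213) = -sqrt(-150 - 213) = -sqrt(-363) = -11*I*sqrt(3)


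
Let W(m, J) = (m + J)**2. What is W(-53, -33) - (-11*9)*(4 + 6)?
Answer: 8386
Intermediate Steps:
W(m, J) = (J + m)**2
W(-53, -33) - (-11*9)*(4 + 6) = (-33 - 53)**2 - (-11*9)*(4 + 6) = (-86)**2 - (-99)*10 = 7396 - 1*(-990) = 7396 + 990 = 8386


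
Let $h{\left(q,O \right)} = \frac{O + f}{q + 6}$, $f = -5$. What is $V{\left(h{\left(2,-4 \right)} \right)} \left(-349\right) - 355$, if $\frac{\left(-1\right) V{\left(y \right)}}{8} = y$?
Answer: $-3496$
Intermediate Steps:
$h{\left(q,O \right)} = \frac{-5 + O}{6 + q}$ ($h{\left(q,O \right)} = \frac{O - 5}{q + 6} = \frac{-5 + O}{6 + q}$)
$V{\left(y \right)} = - 8 y$
$V{\left(h{\left(2,-4 \right)} \right)} \left(-349\right) - 355 = - 8 \frac{-5 - 4}{6 + 2} \left(-349\right) - 355 = - 8 \cdot \frac{1}{8} \left(-9\right) \left(-349\right) - 355 = \left(-8\right) \left(- \frac{9}{8}\right) \left(-349\right) - 355 = 9 \left(-349\right) - 355 = -3141 - 355 = -3496$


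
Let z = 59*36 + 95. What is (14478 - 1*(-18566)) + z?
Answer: 35263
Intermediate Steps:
z = 2219 (z = 2124 + 95 = 2219)
(14478 - 1*(-18566)) + z = (14478 - 1*(-18566)) + 2219 = (14478 + 18566) + 2219 = 33044 + 2219 = 35263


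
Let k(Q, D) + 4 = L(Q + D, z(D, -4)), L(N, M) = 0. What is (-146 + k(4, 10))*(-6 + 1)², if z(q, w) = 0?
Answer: -3750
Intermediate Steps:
k(Q, D) = -4 (k(Q, D) = -4 + 0 = -4)
(-146 + k(4, 10))*(-6 + 1)² = (-146 - 4)*(-6 + 1)² = -150*(-5)² = -150*25 = -3750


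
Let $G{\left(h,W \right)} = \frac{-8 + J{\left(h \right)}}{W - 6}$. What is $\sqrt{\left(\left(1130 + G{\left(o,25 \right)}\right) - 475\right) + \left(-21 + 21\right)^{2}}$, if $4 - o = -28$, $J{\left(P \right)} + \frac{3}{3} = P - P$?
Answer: $\frac{2 \sqrt{59071}}{19} \approx 25.584$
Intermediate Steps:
$J{\left(P \right)} = -1$ ($J{\left(P \right)} = -1 + \left(P - P\right) = -1 + 0 = -1$)
$o = 32$ ($o = 4 - -28 = 4 + 28 = 32$)
$G{\left(h,W \right)} = - \frac{9}{-6 + W}$ ($G{\left(h,W \right)} = \frac{-8 - 1}{W - 6} = - \frac{9}{-6 + W}$)
$\sqrt{\left(\left(1130 + G{\left(o,25 \right)}\right) - 475\right) + \left(-21 + 21\right)^{2}} = \sqrt{\left(\left(1130 - \frac{9}{-6 + 25}\right) - 475\right) + \left(-21 + 21\right)^{2}} = \sqrt{\left(\left(1130 - \frac{9}{19}\right) - 475\right) + 0^{2}} = \sqrt{\left(\left(1130 - \frac{9}{19}\right) - 475\right) + 0} = \sqrt{\left(\frac{21461}{19} - 475\right) + 0} = \sqrt{\frac{12436}{19} + 0} = \sqrt{\frac{12436}{19}} = \frac{2 \sqrt{59071}}{19}$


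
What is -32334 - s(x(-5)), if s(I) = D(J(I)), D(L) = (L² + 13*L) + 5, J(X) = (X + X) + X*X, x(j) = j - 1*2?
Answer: -34019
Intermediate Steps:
x(j) = -2 + j (x(j) = j - 2 = -2 + j)
J(X) = X² + 2*X (J(X) = 2*X + X² = X² + 2*X)
D(L) = 5 + L² + 13*L
s(I) = 5 + I²*(2 + I)² + 13*I*(2 + I) (s(I) = 5 + (I*(2 + I))² + 13*(I*(2 + I)) = 5 + I²*(2 + I)² + 13*I*(2 + I))
-32334 - s(x(-5)) = -32334 - (5 + (-2 - 5)²*(2 + (-2 - 5))² + 13*(-2 - 5)*(2 + (-2 - 5))) = -32334 - (5 + (-7)²*(2 - 7)² + 13*(-7)*(2 - 7)) = -32334 - (5 + 49*(-5)² + 13*(-7)*(-5)) = -32334 - (5 + 49*25 + 455) = -32334 - (5 + 1225 + 455) = -32334 - 1*1685 = -32334 - 1685 = -34019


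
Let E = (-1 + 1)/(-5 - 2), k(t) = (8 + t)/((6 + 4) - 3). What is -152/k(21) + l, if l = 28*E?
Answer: -1064/29 ≈ -36.690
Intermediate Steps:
k(t) = 8/7 + t/7 (k(t) = (8 + t)/(10 - 3) = (8 + t)/7 = (8 + t)*(⅐) = 8/7 + t/7)
E = 0 (E = 0/(-7) = 0*(-⅐) = 0)
l = 0 (l = 28*0 = 0)
-152/k(21) + l = -152/(8/7 + (⅐)*21) + 0 = -152/(8/7 + 3) + 0 = -152/29/7 + 0 = -152*7/29 + 0 = -1064/29 + 0 = -1064/29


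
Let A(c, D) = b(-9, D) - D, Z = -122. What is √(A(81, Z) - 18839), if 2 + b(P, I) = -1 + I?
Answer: I*√18842 ≈ 137.27*I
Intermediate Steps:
b(P, I) = -3 + I (b(P, I) = -2 + (-1 + I) = -3 + I)
A(c, D) = -3 (A(c, D) = (-3 + D) - D = -3)
√(A(81, Z) - 18839) = √(-3 - 18839) = √(-18842) = I*√18842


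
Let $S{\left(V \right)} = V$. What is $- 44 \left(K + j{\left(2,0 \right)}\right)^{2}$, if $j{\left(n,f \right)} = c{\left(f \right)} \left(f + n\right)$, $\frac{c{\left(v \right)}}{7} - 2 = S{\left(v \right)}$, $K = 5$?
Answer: $-47916$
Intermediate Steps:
$c{\left(v \right)} = 14 + 7 v$
$j{\left(n,f \right)} = \left(14 + 7 f\right) \left(f + n\right)$
$- 44 \left(K + j{\left(2,0 \right)}\right)^{2} = - 44 \left(5 + 7 \left(2 + 0\right) \left(0 + 2\right)\right)^{2} = - 44 \left(5 + 7 \cdot 2 \cdot 2\right)^{2} = - 44 \left(5 + 28\right)^{2} = - 44 \cdot 33^{2} = \left(-44\right) 1089 = -47916$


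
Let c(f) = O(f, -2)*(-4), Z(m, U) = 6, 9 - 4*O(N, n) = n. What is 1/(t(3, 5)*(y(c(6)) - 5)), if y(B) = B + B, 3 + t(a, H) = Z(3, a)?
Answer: -1/81 ≈ -0.012346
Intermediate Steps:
O(N, n) = 9/4 - n/4
t(a, H) = 3 (t(a, H) = -3 + 6 = 3)
c(f) = -11 (c(f) = (9/4 - ¼*(-2))*(-4) = (9/4 + ½)*(-4) = (11/4)*(-4) = -11)
y(B) = 2*B
1/(t(3, 5)*(y(c(6)) - 5)) = 1/(3*(2*(-11) - 5)) = 1/(3*(-22 - 5)) = 1/(3*(-27)) = 1/(-81) = -1/81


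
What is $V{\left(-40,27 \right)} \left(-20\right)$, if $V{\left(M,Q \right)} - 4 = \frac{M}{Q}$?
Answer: $- \frac{1360}{27} \approx -50.37$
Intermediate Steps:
$V{\left(M,Q \right)} = 4 + \frac{M}{Q}$
$V{\left(-40,27 \right)} \left(-20\right) = \left(4 - \frac{40}{27}\right) \left(-20\right) = \frac{68}{27} \left(-20\right) = - \frac{1360}{27}$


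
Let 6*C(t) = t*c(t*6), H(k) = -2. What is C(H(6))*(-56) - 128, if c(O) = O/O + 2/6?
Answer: -928/9 ≈ -103.11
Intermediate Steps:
c(O) = 4/3 (c(O) = 1 + 2*(⅙) = 1 + ⅓ = 4/3)
C(t) = 2*t/9 (C(t) = (t*(4/3))/6 = (4*t/3)/6 = 2*t/9)
C(H(6))*(-56) - 128 = ((2/9)*(-2))*(-56) - 128 = -4/9*(-56) - 128 = 224/9 - 128 = -928/9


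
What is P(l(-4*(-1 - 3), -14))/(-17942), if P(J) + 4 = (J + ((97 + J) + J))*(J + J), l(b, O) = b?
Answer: -2318/8971 ≈ -0.25839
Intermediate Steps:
P(J) = -4 + 2*J*(97 + 3*J) (P(J) = -4 + (J + ((97 + J) + J))*(J + J) = -4 + (J + (97 + 2*J))*(2*J) = -4 + (97 + 3*J)*(2*J) = -4 + 2*J*(97 + 3*J))
P(l(-4*(-1 - 3), -14))/(-17942) = (-4 + 6*(-4*(-1 - 3))² + 194*(-4*(-1 - 3)))/(-17942) = (-4 + 6*(-4*(-4))² + 194*(-4*(-4)))*(-1/17942) = (-4 + 6*16² + 194*16)*(-1/17942) = (-4 + 6*256 + 3104)*(-1/17942) = (-4 + 1536 + 3104)*(-1/17942) = 4636*(-1/17942) = -2318/8971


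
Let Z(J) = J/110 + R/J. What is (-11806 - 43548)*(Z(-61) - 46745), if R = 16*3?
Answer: 8681387879827/3355 ≈ 2.5876e+9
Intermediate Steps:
R = 48
Z(J) = 48/J + J/110 (Z(J) = J/110 + 48/J = 48/J + J/110)
(-11806 - 43548)*(Z(-61) - 46745) = (-11806 - 43548)*((48/(-61) + (1/110)*(-61)) - 46745) = -55354*((48*(-1/61) - 61/110) - 46745) = -55354*((-48/61 - 61/110) - 46745) = -55354*(-9001/6710 - 46745) = -55354*(-313667951/6710) = 8681387879827/3355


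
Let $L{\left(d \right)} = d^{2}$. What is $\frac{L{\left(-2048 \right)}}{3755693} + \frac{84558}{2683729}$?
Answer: $\frac{11573949168310}{10079262219197} \approx 1.1483$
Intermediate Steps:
$\frac{L{\left(-2048 \right)}}{3755693} + \frac{84558}{2683729} = \frac{\left(-2048\right)^{2}}{3755693} + \frac{84558}{2683729} = 4194304 \cdot \frac{1}{3755693} + 84558 \cdot \frac{1}{2683729} = \frac{4194304}{3755693} + \frac{84558}{2683729} = \frac{11573949168310}{10079262219197}$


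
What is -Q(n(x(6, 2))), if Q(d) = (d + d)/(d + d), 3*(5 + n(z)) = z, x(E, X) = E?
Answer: -1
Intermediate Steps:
n(z) = -5 + z/3
Q(d) = 1 (Q(d) = (2*d)/((2*d)) = (2*d)*(1/(2*d)) = 1)
-Q(n(x(6, 2))) = -1*1 = -1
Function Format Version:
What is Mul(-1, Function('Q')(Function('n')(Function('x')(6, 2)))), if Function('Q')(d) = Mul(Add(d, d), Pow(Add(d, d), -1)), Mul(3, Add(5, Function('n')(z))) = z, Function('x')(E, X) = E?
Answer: -1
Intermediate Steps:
Function('n')(z) = Add(-5, Mul(Rational(1, 3), z))
Function('Q')(d) = 1 (Function('Q')(d) = Mul(Mul(2, d), Pow(Mul(2, d), -1)) = Mul(Mul(2, d), Mul(Rational(1, 2), Pow(d, -1))) = 1)
Mul(-1, Function('Q')(Function('n')(Function('x')(6, 2)))) = Mul(-1, 1) = -1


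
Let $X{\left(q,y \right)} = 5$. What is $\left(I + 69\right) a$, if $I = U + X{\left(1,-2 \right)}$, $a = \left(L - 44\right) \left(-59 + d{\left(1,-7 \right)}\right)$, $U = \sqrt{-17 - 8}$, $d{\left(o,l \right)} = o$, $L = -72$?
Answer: $497872 + 33640 i \approx 4.9787 \cdot 10^{5} + 33640.0 i$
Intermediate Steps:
$U = 5 i$ ($U = \sqrt{-25} = 5 i \approx 5.0 i$)
$a = 6728$ ($a = \left(-72 - 44\right) \left(-59 + 1\right) = \left(-116\right) \left(-58\right) = 6728$)
$I = 5 + 5 i$ ($I = 5 i + 5 = 5 + 5 i \approx 5.0 + 5.0 i$)
$\left(I + 69\right) a = \left(\left(5 + 5 i\right) + 69\right) 6728 = \left(74 + 5 i\right) 6728 = 497872 + 33640 i$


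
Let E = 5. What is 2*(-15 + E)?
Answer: -20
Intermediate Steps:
2*(-15 + E) = 2*(-15 + 5) = 2*(-10) = -20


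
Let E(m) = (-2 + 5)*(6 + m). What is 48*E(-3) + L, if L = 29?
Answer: 461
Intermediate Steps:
E(m) = 18 + 3*m (E(m) = 3*(6 + m) = 18 + 3*m)
48*E(-3) + L = 48*(18 + 3*(-3)) + 29 = 48*(18 - 9) + 29 = 48*9 + 29 = 432 + 29 = 461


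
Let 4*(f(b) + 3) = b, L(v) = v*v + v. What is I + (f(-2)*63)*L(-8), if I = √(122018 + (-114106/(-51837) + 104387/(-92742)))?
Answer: -12348 + √313341454244196254743230/1602489018 ≈ -11999.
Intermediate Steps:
L(v) = v + v² (L(v) = v² + v = v + v²)
f(b) = -3 + b/4
I = √313341454244196254743230/1602489018 (I = √(122018 + (-114106*(-1/51837) + 104387*(-1/92742))) = √(122018 + (114106/51837 - 104387/92742)) = √(122018 + 1723769911/1602489018) = √(195534228768235/1602489018) = √313341454244196254743230/1602489018 ≈ 349.31)
I + (f(-2)*63)*L(-8) = √313341454244196254743230/1602489018 + ((-3 + (¼)*(-2))*63)*(-8*(1 - 8)) = √313341454244196254743230/1602489018 + ((-3 - ½)*63)*(-8*(-7)) = √313341454244196254743230/1602489018 - 7/2*63*56 = √313341454244196254743230/1602489018 - 441/2*56 = √313341454244196254743230/1602489018 - 12348 = -12348 + √313341454244196254743230/1602489018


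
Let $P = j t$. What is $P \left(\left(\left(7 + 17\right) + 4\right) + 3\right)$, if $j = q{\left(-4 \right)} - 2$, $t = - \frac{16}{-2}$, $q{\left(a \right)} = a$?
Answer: $-1488$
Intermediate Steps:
$t = 8$ ($t = \left(-16\right) \left(- \frac{1}{2}\right) = 8$)
$j = -6$ ($j = -4 - 2 = -6$)
$P = -48$ ($P = \left(-6\right) 8 = -48$)
$P \left(\left(\left(7 + 17\right) + 4\right) + 3\right) = - 48 \left(\left(\left(7 + 17\right) + 4\right) + 3\right) = - 48 \left(\left(24 + 4\right) + 3\right) = - 48 \left(28 + 3\right) = \left(-48\right) 31 = -1488$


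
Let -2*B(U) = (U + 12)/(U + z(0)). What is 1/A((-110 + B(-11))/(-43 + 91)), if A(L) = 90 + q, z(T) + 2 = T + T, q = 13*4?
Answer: 1/142 ≈ 0.0070423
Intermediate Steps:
q = 52
z(T) = -2 + 2*T (z(T) = -2 + (T + T) = -2 + 2*T)
B(U) = -(12 + U)/(2*(-2 + U)) (B(U) = -(U + 12)/(2*(U + (-2 + 2*0))) = -(12 + U)/(2*(U + (-2 + 0))) = -(12 + U)/(2*(U - 2)) = -(12 + U)/(2*(-2 + U)))
A(L) = 142 (A(L) = 90 + 52 = 142)
1/A((-110 + B(-11))/(-43 + 91)) = 1/142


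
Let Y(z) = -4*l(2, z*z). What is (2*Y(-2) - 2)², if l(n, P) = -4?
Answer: 900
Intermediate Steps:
Y(z) = 16 (Y(z) = -4*(-4) = 16)
(2*Y(-2) - 2)² = (2*16 - 2)² = (32 - 2)² = 30² = 900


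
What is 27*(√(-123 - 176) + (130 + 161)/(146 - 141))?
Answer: 7857/5 + 27*I*√299 ≈ 1571.4 + 466.87*I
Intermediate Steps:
27*(√(-123 - 176) + (130 + 161)/(146 - 141)) = 27*(√(-299) + 291/5) = 27*(I*√299 + 291*(⅕)) = 27*(I*√299 + 291/5) = 27*(291/5 + I*√299) = 7857/5 + 27*I*√299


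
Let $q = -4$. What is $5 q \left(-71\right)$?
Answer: $1420$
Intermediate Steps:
$5 q \left(-71\right) = 5 \left(-4\right) \left(-71\right) = \left(-20\right) \left(-71\right) = 1420$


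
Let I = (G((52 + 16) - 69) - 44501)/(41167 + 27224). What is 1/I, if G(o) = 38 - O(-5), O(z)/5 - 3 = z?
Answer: -68391/44453 ≈ -1.5385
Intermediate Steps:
O(z) = 15 + 5*z
G(o) = 48 (G(o) = 38 - (15 + 5*(-5)) = 38 - (15 - 25) = 38 - 1*(-10) = 38 + 10 = 48)
I = -44453/68391 (I = (48 - 44501)/(41167 + 27224) = -44453/68391 ≈ -0.64998)
1/I = 1/(-44453/68391) = -68391/44453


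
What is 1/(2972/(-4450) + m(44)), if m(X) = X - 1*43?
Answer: 2225/739 ≈ 3.0108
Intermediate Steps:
m(X) = -43 + X (m(X) = X - 43 = -43 + X)
1/(2972/(-4450) + m(44)) = 1/(2972/(-4450) + (-43 + 44)) = 1/(2972*(-1/4450) + 1) = 1/(-1486/2225 + 1) = 1/(739/2225) = 2225/739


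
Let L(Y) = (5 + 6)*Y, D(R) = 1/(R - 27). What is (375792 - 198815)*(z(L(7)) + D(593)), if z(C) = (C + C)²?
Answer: 2375607754089/566 ≈ 4.1972e+9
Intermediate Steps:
D(R) = 1/(-27 + R)
L(Y) = 11*Y
z(C) = 4*C² (z(C) = (2*C)² = 4*C²)
(375792 - 198815)*(z(L(7)) + D(593)) = (375792 - 198815)*(4*(11*7)² + 1/(-27 + 593)) = 176977*(4*77² + 1/566) = 176977*(4*5929 + 1/566) = 176977*(23716 + 1/566) = 176977*(13423257/566) = 2375607754089/566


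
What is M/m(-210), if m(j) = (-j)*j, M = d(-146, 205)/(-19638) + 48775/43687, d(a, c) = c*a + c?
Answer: -90257581/1513380239784 ≈ -5.9640e-5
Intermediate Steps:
d(a, c) = c + a*c (d(a, c) = a*c + c = c + a*c)
M = 2256439525/857925306 (M = (205*(1 - 146))/(-19638) + 48775/43687 = (205*(-145))*(-1/19638) + 48775*(1/43687) = -29725*(-1/19638) + 48775/43687 = 29725/19638 + 48775/43687 = 2256439525/857925306 ≈ 2.6301)
m(j) = -j**2
M/m(-210) = 2256439525/(857925306*((-1*(-210)**2))) = 2256439525/(857925306*((-1*44100))) = (2256439525/857925306)/(-44100) = (2256439525/857925306)*(-1/44100) = -90257581/1513380239784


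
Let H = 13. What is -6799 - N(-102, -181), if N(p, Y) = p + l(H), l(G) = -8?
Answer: -6689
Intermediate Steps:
N(p, Y) = -8 + p (N(p, Y) = p - 8 = -8 + p)
-6799 - N(-102, -181) = -6799 - (-8 - 102) = -6799 - 1*(-110) = -6799 + 110 = -6689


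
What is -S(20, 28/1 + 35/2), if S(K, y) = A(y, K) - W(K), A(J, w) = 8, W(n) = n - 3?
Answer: 9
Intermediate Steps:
W(n) = -3 + n
S(K, y) = 11 - K (S(K, y) = 8 - (-3 + K) = 8 + (3 - K) = 11 - K)
-S(20, 28/1 + 35/2) = -(11 - 1*20) = -(11 - 20) = -1*(-9) = 9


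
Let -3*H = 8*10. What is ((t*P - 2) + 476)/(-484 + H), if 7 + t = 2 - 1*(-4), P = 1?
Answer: -1419/1532 ≈ -0.92624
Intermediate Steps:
H = -80/3 (H = -8*10/3 = -⅓*80 = -80/3 ≈ -26.667)
t = -1 (t = -7 + (2 - 1*(-4)) = -7 + (2 + 4) = -7 + 6 = -1)
((t*P - 2) + 476)/(-484 + H) = ((-1*1 - 2) + 476)/(-484 - 80/3) = ((-1 - 2) + 476)/(-1532/3) = (-3 + 476)*(-3/1532) = 473*(-3/1532) = -1419/1532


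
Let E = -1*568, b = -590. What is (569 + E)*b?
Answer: -590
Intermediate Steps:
E = -568
(569 + E)*b = (569 - 568)*(-590) = 1*(-590) = -590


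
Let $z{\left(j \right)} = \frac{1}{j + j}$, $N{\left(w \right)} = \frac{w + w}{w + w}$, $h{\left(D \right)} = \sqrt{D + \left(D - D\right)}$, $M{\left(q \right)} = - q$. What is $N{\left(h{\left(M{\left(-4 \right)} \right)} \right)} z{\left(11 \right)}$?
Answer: $\frac{1}{22} \approx 0.045455$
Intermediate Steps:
$h{\left(D \right)} = \sqrt{D}$ ($h{\left(D \right)} = \sqrt{D + 0} = \sqrt{D}$)
$N{\left(w \right)} = 1$ ($N{\left(w \right)} = \frac{2 w}{2 w} = 2 w \frac{1}{2 w} = 1$)
$z{\left(j \right)} = \frac{1}{2 j}$
$N{\left(h{\left(M{\left(-4 \right)} \right)} \right)} z{\left(11 \right)} = 1 \frac{1}{2 \cdot 11} = 1 \cdot \frac{1}{2} \cdot \frac{1}{11} = 1 \cdot \frac{1}{22} = \frac{1}{22}$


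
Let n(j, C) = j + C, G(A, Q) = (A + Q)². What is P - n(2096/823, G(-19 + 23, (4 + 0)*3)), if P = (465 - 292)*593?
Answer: 84217963/823 ≈ 1.0233e+5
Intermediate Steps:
n(j, C) = C + j
P = 102589 (P = 173*593 = 102589)
P - n(2096/823, G(-19 + 23, (4 + 0)*3)) = 102589 - (((-19 + 23) + (4 + 0)*3)² + 2096/823) = 102589 - ((4 + 4*3)² + 2096*(1/823)) = 102589 - ((4 + 12)² + 2096/823) = 102589 - (16² + 2096/823) = 102589 - (256 + 2096/823) = 102589 - 1*212784/823 = 102589 - 212784/823 = 84217963/823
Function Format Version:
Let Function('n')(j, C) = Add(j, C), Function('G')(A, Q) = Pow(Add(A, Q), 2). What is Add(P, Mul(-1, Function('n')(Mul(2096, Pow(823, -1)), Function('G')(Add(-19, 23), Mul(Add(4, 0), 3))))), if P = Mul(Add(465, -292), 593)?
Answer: Rational(84217963, 823) ≈ 1.0233e+5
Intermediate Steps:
Function('n')(j, C) = Add(C, j)
P = 102589 (P = Mul(173, 593) = 102589)
Add(P, Mul(-1, Function('n')(Mul(2096, Pow(823, -1)), Function('G')(Add(-19, 23), Mul(Add(4, 0), 3))))) = Add(102589, Mul(-1, Add(Pow(Add(Add(-19, 23), Mul(Add(4, 0), 3)), 2), Mul(2096, Pow(823, -1))))) = Add(102589, Mul(-1, Add(Pow(Add(4, Mul(4, 3)), 2), Mul(2096, Rational(1, 823))))) = Add(102589, Mul(-1, Add(Pow(Add(4, 12), 2), Rational(2096, 823)))) = Add(102589, Mul(-1, Add(Pow(16, 2), Rational(2096, 823)))) = Add(102589, Mul(-1, Add(256, Rational(2096, 823)))) = Add(102589, Mul(-1, Rational(212784, 823))) = Add(102589, Rational(-212784, 823)) = Rational(84217963, 823)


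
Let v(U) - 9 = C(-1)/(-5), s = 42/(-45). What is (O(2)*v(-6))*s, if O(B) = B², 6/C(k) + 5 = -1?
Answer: -2576/75 ≈ -34.347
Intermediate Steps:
s = -14/15 (s = 42*(-1/45) = -14/15 ≈ -0.93333)
C(k) = -1 (C(k) = 6/(-5 - 1) = 6/(-6) = 6*(-⅙) = -1)
v(U) = 46/5 (v(U) = 9 - 1/(-5) = 9 - 1*(-⅕) = 9 + ⅕ = 46/5)
(O(2)*v(-6))*s = (2²*(46/5))*(-14/15) = (4*(46/5))*(-14/15) = (184/5)*(-14/15) = -2576/75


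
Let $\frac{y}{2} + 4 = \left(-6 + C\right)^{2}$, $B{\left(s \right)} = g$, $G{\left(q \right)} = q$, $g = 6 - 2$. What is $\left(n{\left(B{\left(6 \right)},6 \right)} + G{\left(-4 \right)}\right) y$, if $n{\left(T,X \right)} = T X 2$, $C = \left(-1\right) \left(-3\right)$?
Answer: $440$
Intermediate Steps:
$g = 4$ ($g = 6 - 2 = 4$)
$C = 3$
$B{\left(s \right)} = 4$
$n{\left(T,X \right)} = 2 T X$
$y = 10$ ($y = -8 + 2 \left(-6 + 3\right)^{2} = -8 + 2 \left(-3\right)^{2} = -8 + 2 \cdot 9 = -8 + 18 = 10$)
$\left(n{\left(B{\left(6 \right)},6 \right)} + G{\left(-4 \right)}\right) y = \left(2 \cdot 4 \cdot 6 - 4\right) 10 = \left(48 - 4\right) 10 = 44 \cdot 10 = 440$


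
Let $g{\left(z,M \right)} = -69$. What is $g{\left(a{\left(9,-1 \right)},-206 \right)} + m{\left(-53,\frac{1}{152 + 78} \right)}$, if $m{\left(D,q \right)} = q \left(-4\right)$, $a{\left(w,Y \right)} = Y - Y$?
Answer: $- \frac{7937}{115} \approx -69.017$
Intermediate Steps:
$a{\left(w,Y \right)} = 0$
$m{\left(D,q \right)} = - 4 q$
$g{\left(a{\left(9,-1 \right)},-206 \right)} + m{\left(-53,\frac{1}{152 + 78} \right)} = -69 - \frac{4}{152 + 78} = -69 - \frac{4}{230} = -69 - \frac{2}{115} = - \frac{7937}{115}$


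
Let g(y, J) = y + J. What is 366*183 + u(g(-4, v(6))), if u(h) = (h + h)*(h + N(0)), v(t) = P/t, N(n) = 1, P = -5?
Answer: 1206271/18 ≈ 67015.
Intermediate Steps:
v(t) = -5/t
g(y, J) = J + y
u(h) = 2*h*(1 + h) (u(h) = (h + h)*(h + 1) = (2*h)*(1 + h) = 2*h*(1 + h))
366*183 + u(g(-4, v(6))) = 366*183 + 2*(-5/6 - 4)*(1 + (-5/6 - 4)) = 66978 + 2*(-5*⅙ - 4)*(1 + (-5*⅙ - 4)) = 66978 + 2*(-⅚ - 4)*(1 + (-⅚ - 4)) = 66978 + 2*(-29/6)*(1 - 29/6) = 66978 + 2*(-29/6)*(-23/6) = 66978 + 667/18 = 1206271/18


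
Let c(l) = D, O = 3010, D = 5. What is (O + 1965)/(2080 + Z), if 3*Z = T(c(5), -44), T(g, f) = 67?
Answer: 14925/6307 ≈ 2.3664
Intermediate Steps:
c(l) = 5
Z = 67/3 (Z = (⅓)*67 = 67/3 ≈ 22.333)
(O + 1965)/(2080 + Z) = (3010 + 1965)/(2080 + 67/3) = 4975/(6307/3) = 4975*(3/6307) = 14925/6307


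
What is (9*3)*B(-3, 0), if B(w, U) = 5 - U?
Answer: 135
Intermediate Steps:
(9*3)*B(-3, 0) = (9*3)*(5 - 1*0) = 27*(5 + 0) = 27*5 = 135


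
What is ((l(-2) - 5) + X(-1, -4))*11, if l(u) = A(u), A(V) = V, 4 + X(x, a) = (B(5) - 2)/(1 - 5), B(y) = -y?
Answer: -407/4 ≈ -101.75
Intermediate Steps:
X(x, a) = -9/4 (X(x, a) = -4 + (-1*5 - 2)/(1 - 5) = -4 + (-5 - 2)/(-4) = -4 - 7*(-1/4) = -4 + 7/4 = -9/4)
l(u) = u
((l(-2) - 5) + X(-1, -4))*11 = ((-2 - 5) - 9/4)*11 = (-7 - 9/4)*11 = -37/4*11 = -407/4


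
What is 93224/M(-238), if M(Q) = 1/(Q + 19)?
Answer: -20416056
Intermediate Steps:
M(Q) = 1/(19 + Q)
93224/M(-238) = 93224/(1/(19 - 238)) = 93224/(1/(-219)) = 93224/(-1/219) = 93224*(-219) = -20416056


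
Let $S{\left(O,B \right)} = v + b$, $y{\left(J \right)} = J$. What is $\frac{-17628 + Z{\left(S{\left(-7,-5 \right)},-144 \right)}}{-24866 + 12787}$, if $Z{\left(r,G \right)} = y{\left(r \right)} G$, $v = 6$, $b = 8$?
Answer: $\frac{19644}{12079} \approx 1.6263$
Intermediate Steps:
$S{\left(O,B \right)} = 14$ ($S{\left(O,B \right)} = 6 + 8 = 14$)
$Z{\left(r,G \right)} = G r$ ($Z{\left(r,G \right)} = r G = G r$)
$\frac{-17628 + Z{\left(S{\left(-7,-5 \right)},-144 \right)}}{-24866 + 12787} = \frac{-17628 - 2016}{-24866 + 12787} = \frac{-17628 - 2016}{-12079} = \left(-19644\right) \left(- \frac{1}{12079}\right) = \frac{19644}{12079}$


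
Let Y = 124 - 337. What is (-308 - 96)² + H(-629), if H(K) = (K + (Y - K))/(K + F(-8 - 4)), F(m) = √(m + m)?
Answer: 64578992617/395665 + 426*I*√6/395665 ≈ 1.6322e+5 + 0.0026373*I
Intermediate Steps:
F(m) = √2*√m (F(m) = √(2*m) = √2*√m)
Y = -213
H(K) = -213/(K + 2*I*√6) (H(K) = (K + (-213 - K))/(K + √2*√(-8 - 4)) = -213/(K + √2*√(-12)) = -213/(K + √2*(2*I*√3)) = -213/(K + 2*I*√6))
(-308 - 96)² + H(-629) = (-308 - 96)² - 213/(-629 + 2*I*√6) = (-404)² - 213/(-629 + 2*I*√6) = 163216 - 213/(-629 + 2*I*√6)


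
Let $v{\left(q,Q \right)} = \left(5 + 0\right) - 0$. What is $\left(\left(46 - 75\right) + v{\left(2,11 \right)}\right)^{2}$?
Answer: $576$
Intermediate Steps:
$v{\left(q,Q \right)} = 5$ ($v{\left(q,Q \right)} = 5 + 0 = 5$)
$\left(\left(46 - 75\right) + v{\left(2,11 \right)}\right)^{2} = \left(\left(46 - 75\right) + 5\right)^{2} = \left(-29 + 5\right)^{2} = \left(-24\right)^{2} = 576$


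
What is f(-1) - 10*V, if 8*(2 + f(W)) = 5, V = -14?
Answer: 1109/8 ≈ 138.63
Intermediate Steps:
f(W) = -11/8 (f(W) = -2 + (1/8)*5 = -2 + 5/8 = -11/8)
f(-1) - 10*V = -11/8 - 10*(-14) = -11/8 + 140 = 1109/8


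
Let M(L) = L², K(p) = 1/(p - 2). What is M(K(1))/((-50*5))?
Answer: -1/250 ≈ -0.0040000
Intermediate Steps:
K(p) = 1/(-2 + p)
M(K(1))/((-50*5)) = (1/(-2 + 1))²/((-50*5)) = (1/(-1))²/(-250) = (-1)²*(-1/250) = 1*(-1/250) = -1/250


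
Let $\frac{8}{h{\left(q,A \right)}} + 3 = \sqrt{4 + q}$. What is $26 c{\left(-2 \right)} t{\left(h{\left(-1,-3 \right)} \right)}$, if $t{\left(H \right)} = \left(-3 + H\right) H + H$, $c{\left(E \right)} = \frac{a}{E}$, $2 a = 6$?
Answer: $-1144 - 520 \sqrt{3} \approx -2044.7$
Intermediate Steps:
$a = 3$ ($a = \frac{1}{2} \cdot 6 = 3$)
$c{\left(E \right)} = \frac{3}{E}$
$h{\left(q,A \right)} = \frac{8}{-3 + \sqrt{4 + q}}$
$t{\left(H \right)} = H + H \left(-3 + H\right)$ ($t{\left(H \right)} = H \left(-3 + H\right) + H = H + H \left(-3 + H\right)$)
$26 c{\left(-2 \right)} t{\left(h{\left(-1,-3 \right)} \right)} = 26 \frac{3}{-2} \frac{8}{-3 + \sqrt{4 - 1}} \left(-2 + \frac{8}{-3 + \sqrt{4 - 1}}\right) = 26 \cdot 3 \left(- \frac{1}{2}\right) \frac{8}{-3 + \sqrt{3}} \left(-2 + \frac{8}{-3 + \sqrt{3}}\right) = 26 \left(- \frac{3}{2}\right) \frac{8 \left(-2 + \frac{8}{-3 + \sqrt{3}}\right)}{-3 + \sqrt{3}} = - 39 \frac{8 \left(-2 + \frac{8}{-3 + \sqrt{3}}\right)}{-3 + \sqrt{3}} = - \frac{312 \left(-2 + \frac{8}{-3 + \sqrt{3}}\right)}{-3 + \sqrt{3}}$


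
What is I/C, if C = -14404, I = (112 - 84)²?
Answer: -196/3601 ≈ -0.054429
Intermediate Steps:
I = 784 (I = 28² = 784)
I/C = 784/(-14404) = 784*(-1/14404) = -196/3601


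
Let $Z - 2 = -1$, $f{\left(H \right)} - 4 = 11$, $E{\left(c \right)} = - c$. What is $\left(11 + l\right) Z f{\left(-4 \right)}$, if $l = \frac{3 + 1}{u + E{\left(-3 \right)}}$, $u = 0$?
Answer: $185$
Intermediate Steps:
$f{\left(H \right)} = 15$ ($f{\left(H \right)} = 4 + 11 = 15$)
$Z = 1$ ($Z = 2 - 1 = 1$)
$l = \frac{4}{3}$ ($l = \frac{3 + 1}{0 - -3} = \frac{4}{0 + 3} = \frac{4}{3} \approx 1.3333$)
$\left(11 + l\right) Z f{\left(-4 \right)} = \left(11 + \frac{4}{3}\right) 1 \cdot 15 = \frac{37}{3} \cdot 1 \cdot 15 = \frac{37}{3} \cdot 15 = 185$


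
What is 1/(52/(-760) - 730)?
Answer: -190/138713 ≈ -0.0013697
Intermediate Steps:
1/(52/(-760) - 730) = 1/(52*(-1/760) - 730) = 1/(-13/190 - 730) = 1/(-138713/190) = -190/138713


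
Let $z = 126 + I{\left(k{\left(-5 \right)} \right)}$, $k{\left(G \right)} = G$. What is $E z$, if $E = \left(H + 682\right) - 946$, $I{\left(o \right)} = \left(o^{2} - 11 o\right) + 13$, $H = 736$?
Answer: $103368$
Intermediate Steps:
$I{\left(o \right)} = 13 + o^{2} - 11 o$
$z = 219$ ($z = 126 + \left(13 + \left(-5\right)^{2} - -55\right) = 126 + \left(13 + 25 + 55\right) = 126 + 93 = 219$)
$E = 472$ ($E = \left(736 + 682\right) - 946 = 1418 - 946 = 472$)
$E z = 472 \cdot 219 = 103368$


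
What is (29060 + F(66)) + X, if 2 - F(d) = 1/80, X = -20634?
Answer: 674239/80 ≈ 8428.0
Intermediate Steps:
F(d) = 159/80 (F(d) = 2 - 1/80 = 159/80)
(29060 + F(66)) + X = (29060 + 159/80) - 20634 = 2324959/80 - 20634 = 674239/80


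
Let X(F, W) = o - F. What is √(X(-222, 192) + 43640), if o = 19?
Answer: √43881 ≈ 209.48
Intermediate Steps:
X(F, W) = 19 - F
√(X(-222, 192) + 43640) = √((19 - 1*(-222)) + 43640) = √((19 + 222) + 43640) = √(241 + 43640) = √43881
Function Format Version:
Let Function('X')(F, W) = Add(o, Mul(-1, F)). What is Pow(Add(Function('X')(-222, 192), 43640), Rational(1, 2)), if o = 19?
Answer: Pow(43881, Rational(1, 2)) ≈ 209.48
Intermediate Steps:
Function('X')(F, W) = Add(19, Mul(-1, F))
Pow(Add(Function('X')(-222, 192), 43640), Rational(1, 2)) = Pow(Add(Add(19, Mul(-1, -222)), 43640), Rational(1, 2)) = Pow(Add(Add(19, 222), 43640), Rational(1, 2)) = Pow(Add(241, 43640), Rational(1, 2)) = Pow(43881, Rational(1, 2))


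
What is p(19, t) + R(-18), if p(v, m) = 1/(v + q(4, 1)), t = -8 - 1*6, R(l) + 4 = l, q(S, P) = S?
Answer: -505/23 ≈ -21.957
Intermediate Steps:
R(l) = -4 + l
t = -14 (t = -8 - 6 = -14)
p(v, m) = 1/(4 + v) (p(v, m) = 1/(v + 4) = 1/(4 + v))
p(19, t) + R(-18) = 1/(4 + 19) + (-4 - 18) = 1/23 - 22 = -505/23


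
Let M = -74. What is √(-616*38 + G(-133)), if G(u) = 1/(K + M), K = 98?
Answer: I*√3370746/12 ≈ 153.0*I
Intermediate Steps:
G(u) = 1/24 (G(u) = 1/(98 - 74) = 1/24)
√(-616*38 + G(-133)) = √(-616*38 + 1/24) = √(-23408 + 1/24) = √(-561791/24) = I*√3370746/12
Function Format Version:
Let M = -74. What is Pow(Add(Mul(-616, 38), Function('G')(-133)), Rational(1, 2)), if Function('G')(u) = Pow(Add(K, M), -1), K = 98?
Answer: Mul(Rational(1, 12), I, Pow(3370746, Rational(1, 2))) ≈ Mul(153.00, I)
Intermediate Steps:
Function('G')(u) = Rational(1, 24) (Function('G')(u) = Pow(Add(98, -74), -1) = Pow(24, -1) = Rational(1, 24))
Pow(Add(Mul(-616, 38), Function('G')(-133)), Rational(1, 2)) = Pow(Add(Mul(-616, 38), Rational(1, 24)), Rational(1, 2)) = Pow(Add(-23408, Rational(1, 24)), Rational(1, 2)) = Pow(Rational(-561791, 24), Rational(1, 2)) = Mul(Rational(1, 12), I, Pow(3370746, Rational(1, 2)))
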